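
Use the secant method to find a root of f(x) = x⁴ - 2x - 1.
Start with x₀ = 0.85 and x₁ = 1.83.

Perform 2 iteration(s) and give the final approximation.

f(x) = x⁴ - 2x - 1
x₀ = 0.85, x₁ = 1.83

Secant formula: x_{n+1} = x_n - f(x_n)(x_n - x_{n-1})/(f(x_n) - f(x_{n-1}))

Iteration 1:
  f(0.850000) = -2.177994
  f(1.830000) = 6.555131
  x_2 = 1.830000 - 6.555131×(1.830000 - 0.850000)/(6.555131 - (-2.177994))
       = 1.094407
Iteration 2:
  f(1.830000) = 6.555131
  f(1.094407) = -1.754266
  x_3 = 1.094407 - (-1.754266)×(1.094407 - 1.830000)/(-1.754266 - 6.555131)
       = 1.249704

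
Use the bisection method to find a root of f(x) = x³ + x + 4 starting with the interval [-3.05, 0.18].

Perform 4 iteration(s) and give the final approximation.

f(x) = x³ + x + 4
Initial interval: [-3.05, 0.18]

Iteration 1:
  c_1 = (-3.050000 + 0.180000)/2 = -1.435000
  f(c_1) = f(-1.435000) = -0.389988
  f(a) × f(c) ≥ 0, new interval: [-1.435000, 0.180000]
Iteration 2:
  c_2 = (-1.435000 + 0.180000)/2 = -0.627500
  f(c_2) = f(-0.627500) = 3.125418
  f(a) × f(c) < 0, new interval: [-1.435000, -0.627500]
Iteration 3:
  c_3 = (-1.435000 + (-0.627500))/2 = -1.031250
  f(c_3) = f(-1.031250) = 1.872040
  f(a) × f(c) < 0, new interval: [-1.435000, -1.031250]
Iteration 4:
  c_4 = (-1.435000 + (-1.031250))/2 = -1.233125
  f(c_4) = f(-1.233125) = 0.891788
  f(a) × f(c) < 0, new interval: [-1.435000, -1.233125]

After 4 iteration(s), the approximation is c_4 = -1.233125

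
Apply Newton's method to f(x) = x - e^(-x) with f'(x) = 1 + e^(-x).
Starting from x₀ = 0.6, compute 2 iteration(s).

f(x) = x - e^(-x)
f'(x) = 1 + e^(-x)
x₀ = 0.6

Newton-Raphson formula: x_{n+1} = x_n - f(x_n)/f'(x_n)

Iteration 1:
  f(0.600000) = 0.051188
  f'(0.600000) = 1.548812
  x_1 = 0.600000 - 0.051188/1.548812 = 0.566950
Iteration 2:
  f(0.566950) = -0.000303
  f'(0.566950) = 1.567253
  x_2 = 0.566950 - (-0.000303)/1.567253 = 0.567143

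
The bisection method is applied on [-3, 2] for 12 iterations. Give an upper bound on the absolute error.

Bisection error bound: |error| ≤ (b-a)/2^n
|error| ≤ (2 - (-3))/2^12 = 5/2^12
|error| ≤ 0.0012207031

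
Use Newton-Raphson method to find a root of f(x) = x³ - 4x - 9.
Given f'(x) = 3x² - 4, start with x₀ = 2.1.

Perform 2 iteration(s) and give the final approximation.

f(x) = x³ - 4x - 9
f'(x) = 3x² - 4
x₀ = 2.1

Newton-Raphson formula: x_{n+1} = x_n - f(x_n)/f'(x_n)

Iteration 1:
  f(2.100000) = -8.139000
  f'(2.100000) = 9.230000
  x_1 = 2.100000 - (-8.139000)/9.230000 = 2.981798
Iteration 2:
  f(2.981798) = 5.584341
  f'(2.981798) = 22.673367
  x_2 = 2.981798 - 5.584341/22.673367 = 2.735503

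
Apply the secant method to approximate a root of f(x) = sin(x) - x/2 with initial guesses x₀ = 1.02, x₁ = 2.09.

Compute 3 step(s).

f(x) = sin(x) - x/2
x₀ = 1.02, x₁ = 2.09

Secant formula: x_{n+1} = x_n - f(x_n)(x_n - x_{n-1})/(f(x_n) - f(x_{n-1}))

Iteration 1:
  f(1.020000) = 0.342108
  f(2.090000) = -0.176785
  x_2 = 2.090000 - (-0.176785)×(2.090000 - 1.020000)/(-0.176785 - 0.342108)
       = 1.725454
Iteration 2:
  f(2.090000) = -0.176785
  f(1.725454) = 0.125337
  x_3 = 1.725454 - 0.125337×(1.725454 - 2.090000)/(0.125337 - (-0.176785))
       = 1.876688
Iteration 3:
  f(1.725454) = 0.125337
  f(1.876688) = 0.015235
  x_4 = 1.876688 - 0.015235×(1.876688 - 1.725454)/(0.015235 - 0.125337)
       = 1.897614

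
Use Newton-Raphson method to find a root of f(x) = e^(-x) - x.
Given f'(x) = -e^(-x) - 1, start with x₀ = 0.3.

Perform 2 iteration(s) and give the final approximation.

f(x) = e^(-x) - x
f'(x) = -e^(-x) - 1
x₀ = 0.3

Newton-Raphson formula: x_{n+1} = x_n - f(x_n)/f'(x_n)

Iteration 1:
  f(0.300000) = 0.440818
  f'(0.300000) = -1.740818
  x_1 = 0.300000 - 0.440818/(-1.740818) = 0.553225
Iteration 2:
  f(0.553225) = 0.021868
  f'(0.553225) = -1.575092
  x_2 = 0.553225 - 0.021868/(-1.575092) = 0.567108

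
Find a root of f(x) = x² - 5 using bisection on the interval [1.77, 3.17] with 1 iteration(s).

f(x) = x² - 5
Initial interval: [1.77, 3.17]

Iteration 1:
  c_1 = (1.770000 + 3.170000)/2 = 2.470000
  f(c_1) = f(2.470000) = 1.100900
  f(a) × f(c) < 0, new interval: [1.770000, 2.470000]

After 1 iteration(s), the approximation is c_1 = 2.470000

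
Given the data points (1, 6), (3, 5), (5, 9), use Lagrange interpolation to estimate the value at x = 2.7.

Lagrange interpolation formula:
P(x) = Σ yᵢ × Lᵢ(x)
where Lᵢ(x) = Π_{j≠i} (x - xⱼ)/(xᵢ - xⱼ)

L_0(2.7) = (2.7 - 3)/(1 - 3) × (2.7 - 5)/(1 - 5) = 0.086250
L_1(2.7) = (2.7 - 1)/(3 - 1) × (2.7 - 5)/(3 - 5) = 0.977500
L_2(2.7) = (2.7 - 1)/(5 - 1) × (2.7 - 3)/(5 - 3) = -0.063750

P(2.7) = 6×L_0(2.7) + 5×L_1(2.7) + 9×L_2(2.7)
P(2.7) = 4.831250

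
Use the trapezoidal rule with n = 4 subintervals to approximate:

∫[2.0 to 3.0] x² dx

f(x) = x²
a = 2.0, b = 3.0, n = 4
h = (b - a)/n = 0.250000

Trapezoidal rule: (h/2)[f(x₀) + 2f(x₁) + 2f(x₂) + ... + f(xₙ)]

x_0 = 2.0000, f(x_0) = 4.000000, coefficient = 1
x_1 = 2.2500, f(x_1) = 5.062500, coefficient = 2
x_2 = 2.5000, f(x_2) = 6.250000, coefficient = 2
x_3 = 2.7500, f(x_3) = 7.562500, coefficient = 2
x_4 = 3.0000, f(x_4) = 9.000000, coefficient = 1

I ≈ (0.250000/2) × 50.750000 = 6.343750
Exact value: 6.333333
Error: 0.010417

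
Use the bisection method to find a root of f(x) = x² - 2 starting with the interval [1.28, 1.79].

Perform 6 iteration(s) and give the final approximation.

f(x) = x² - 2
Initial interval: [1.28, 1.79]

Iteration 1:
  c_1 = (1.280000 + 1.790000)/2 = 1.535000
  f(c_1) = f(1.535000) = 0.356225
  f(a) × f(c) < 0, new interval: [1.280000, 1.535000]
Iteration 2:
  c_2 = (1.280000 + 1.535000)/2 = 1.407500
  f(c_2) = f(1.407500) = -0.018944
  f(a) × f(c) ≥ 0, new interval: [1.407500, 1.535000]
Iteration 3:
  c_3 = (1.407500 + 1.535000)/2 = 1.471250
  f(c_3) = f(1.471250) = 0.164577
  f(a) × f(c) < 0, new interval: [1.407500, 1.471250]
Iteration 4:
  c_4 = (1.407500 + 1.471250)/2 = 1.439375
  f(c_4) = f(1.439375) = 0.071800
  f(a) × f(c) < 0, new interval: [1.407500, 1.439375]
Iteration 5:
  c_5 = (1.407500 + 1.439375)/2 = 1.423438
  f(c_5) = f(1.423438) = 0.026174
  f(a) × f(c) < 0, new interval: [1.407500, 1.423438]
Iteration 6:
  c_6 = (1.407500 + 1.423438)/2 = 1.415469
  f(c_6) = f(1.415469) = 0.003552
  f(a) × f(c) < 0, new interval: [1.407500, 1.415469]

After 6 iteration(s), the approximation is c_6 = 1.415469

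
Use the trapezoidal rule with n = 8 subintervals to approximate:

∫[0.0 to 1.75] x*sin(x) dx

f(x) = x*sin(x)
a = 0.0, b = 1.75, n = 8
h = (b - a)/n = 0.218750

Trapezoidal rule: (h/2)[f(x₀) + 2f(x₁) + 2f(x₂) + ... + f(xₙ)]

x_0 = 0.0000, f(x_0) = 0.000000, coefficient = 1
x_1 = 0.2188, f(x_1) = 0.047471, coefficient = 2
x_2 = 0.4375, f(x_2) = 0.185358, coefficient = 2
x_3 = 0.6562, f(x_3) = 0.400411, coefficient = 2
x_4 = 0.8750, f(x_4) = 0.671601, coefficient = 2
x_5 = 1.0938, f(x_5) = 0.971638, coefficient = 2
x_6 = 1.3125, f(x_6) = 1.268960, coefficient = 2
x_7 = 1.5312, f(x_7) = 1.530053, coefficient = 2
x_8 = 1.7500, f(x_8) = 1.721975, coefficient = 1

I ≈ (0.218750/2) × 11.872959 = 1.298605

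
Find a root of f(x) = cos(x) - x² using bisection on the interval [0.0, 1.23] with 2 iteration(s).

f(x) = cos(x) - x²
Initial interval: [0.0, 1.23]

Iteration 1:
  c_1 = (0.000000 + 1.230000)/2 = 0.615000
  f(c_1) = f(0.615000) = 0.438548
  f(a) × f(c) ≥ 0, new interval: [0.615000, 1.230000]
Iteration 2:
  c_2 = (0.615000 + 1.230000)/2 = 0.922500
  f(c_2) = f(0.922500) = -0.247177
  f(a) × f(c) < 0, new interval: [0.615000, 0.922500]

After 2 iteration(s), the approximation is c_2 = 0.922500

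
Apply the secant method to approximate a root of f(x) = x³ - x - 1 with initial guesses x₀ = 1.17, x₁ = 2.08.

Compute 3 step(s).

f(x) = x³ - x - 1
x₀ = 1.17, x₁ = 2.08

Secant formula: x_{n+1} = x_n - f(x_n)(x_n - x_{n-1})/(f(x_n) - f(x_{n-1}))

Iteration 1:
  f(1.170000) = -0.568387
  f(2.080000) = 5.918912
  x_2 = 2.080000 - 5.918912×(2.080000 - 1.170000)/(5.918912 - (-0.568387))
       = 1.249730
Iteration 2:
  f(2.080000) = 5.918912
  f(1.249730) = -0.297870
  x_3 = 1.249730 - (-0.297870)×(1.249730 - 2.080000)/(-0.297870 - 5.918912)
       = 1.289511
Iteration 3:
  f(1.249730) = -0.297870
  f(1.289511) = -0.145260
  x_4 = 1.289511 - (-0.145260)×(1.289511 - 1.249730)/(-0.145260 - (-0.297870))
       = 1.327377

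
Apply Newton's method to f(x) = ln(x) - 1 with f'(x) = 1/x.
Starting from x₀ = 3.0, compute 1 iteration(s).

f(x) = ln(x) - 1
f'(x) = 1/x
x₀ = 3.0

Newton-Raphson formula: x_{n+1} = x_n - f(x_n)/f'(x_n)

Iteration 1:
  f(3.000000) = 0.098612
  f'(3.000000) = 0.333333
  x_1 = 3.000000 - 0.098612/0.333333 = 2.704163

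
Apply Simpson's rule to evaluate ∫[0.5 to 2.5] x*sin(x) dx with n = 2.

f(x) = x*sin(x)
a = 0.5, b = 2.5, n = 2
h = (b - a)/n = 1.000000

Simpson's rule: (h/3)[f(x₀) + 4f(x₁) + 2f(x₂) + ... + f(xₙ)]

x_0 = 0.5000, f(x_0) = 0.239713, coefficient = 1
x_1 = 1.5000, f(x_1) = 1.496242, coefficient = 4
x_2 = 2.5000, f(x_2) = 1.496180, coefficient = 1

I ≈ (1.000000/3) × 7.720863 = 2.573621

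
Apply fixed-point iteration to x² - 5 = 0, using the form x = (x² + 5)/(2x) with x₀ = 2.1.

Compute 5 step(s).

Equation: x² - 5 = 0
Fixed-point form: x = (x² + 5)/(2x)
x₀ = 2.1

x_1 = g(2.100000) = 2.240476
x_2 = g(2.240476) = 2.236072
x_3 = g(2.236072) = 2.236068
x_4 = g(2.236068) = 2.236068
x_5 = g(2.236068) = 2.236068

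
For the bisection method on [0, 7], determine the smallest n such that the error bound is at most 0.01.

We need (b-a)/2^n ≤ 0.01
(7 - 0)/2^n ≤ 0.01
7/2^n ≤ 0.01
2^n ≥ 700
n ≥ log₂(700) = 9.45
n ≥ 10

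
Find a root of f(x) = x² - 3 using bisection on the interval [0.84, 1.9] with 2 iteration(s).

f(x) = x² - 3
Initial interval: [0.84, 1.9]

Iteration 1:
  c_1 = (0.840000 + 1.900000)/2 = 1.370000
  f(c_1) = f(1.370000) = -1.123100
  f(a) × f(c) ≥ 0, new interval: [1.370000, 1.900000]
Iteration 2:
  c_2 = (1.370000 + 1.900000)/2 = 1.635000
  f(c_2) = f(1.635000) = -0.326775
  f(a) × f(c) ≥ 0, new interval: [1.635000, 1.900000]

After 2 iteration(s), the approximation is c_2 = 1.635000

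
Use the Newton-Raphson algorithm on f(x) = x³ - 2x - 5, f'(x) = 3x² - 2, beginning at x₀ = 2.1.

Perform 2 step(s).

f(x) = x³ - 2x - 5
f'(x) = 3x² - 2
x₀ = 2.1

Newton-Raphson formula: x_{n+1} = x_n - f(x_n)/f'(x_n)

Iteration 1:
  f(2.100000) = 0.061000
  f'(2.100000) = 11.230000
  x_1 = 2.100000 - 0.061000/11.230000 = 2.094568
Iteration 2:
  f(2.094568) = 0.000186
  f'(2.094568) = 11.161647
  x_2 = 2.094568 - 0.000186/11.161647 = 2.094551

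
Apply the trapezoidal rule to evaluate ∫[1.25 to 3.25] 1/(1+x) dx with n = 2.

f(x) = 1/(1+x)
a = 1.25, b = 3.25, n = 2
h = (b - a)/n = 1.000000

Trapezoidal rule: (h/2)[f(x₀) + 2f(x₁) + 2f(x₂) + ... + f(xₙ)]

x_0 = 1.2500, f(x_0) = 0.444444, coefficient = 1
x_1 = 2.2500, f(x_1) = 0.307692, coefficient = 2
x_2 = 3.2500, f(x_2) = 0.235294, coefficient = 1

I ≈ (1.000000/2) × 1.295123 = 0.647562
Exact value: 0.635989
Error: 0.011573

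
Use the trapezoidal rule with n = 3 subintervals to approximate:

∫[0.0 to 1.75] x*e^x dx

f(x) = x*e^x
a = 0.0, b = 1.75, n = 3
h = (b - a)/n = 0.583333

Trapezoidal rule: (h/2)[f(x₀) + 2f(x₁) + 2f(x₂) + ... + f(xₙ)]

x_0 = 0.0000, f(x_0) = 0.000000, coefficient = 1
x_1 = 0.5833, f(x_1) = 1.045334, coefficient = 2
x_2 = 1.1667, f(x_2) = 3.746482, coefficient = 2
x_3 = 1.7500, f(x_3) = 10.070555, coefficient = 1

I ≈ (0.583333/2) × 19.654188 = 5.732472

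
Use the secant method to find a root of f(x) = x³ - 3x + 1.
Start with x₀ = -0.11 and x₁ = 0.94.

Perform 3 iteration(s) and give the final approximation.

f(x) = x³ - 3x + 1
x₀ = -0.11, x₁ = 0.94

Secant formula: x_{n+1} = x_n - f(x_n)(x_n - x_{n-1})/(f(x_n) - f(x_{n-1}))

Iteration 1:
  f(-0.110000) = 1.328669
  f(0.940000) = -0.989416
  x_2 = 0.940000 - (-0.989416)×(0.940000 - (-0.110000))/(-0.989416 - 1.328669)
       = 0.491834
Iteration 2:
  f(0.940000) = -0.989416
  f(0.491834) = -0.356527
  x_3 = 0.491834 - (-0.356527)×(0.491834 - 0.940000)/(-0.356527 - (-0.989416))
       = 0.239367
Iteration 3:
  f(0.491834) = -0.356527
  f(0.239367) = 0.295613
  x_4 = 0.239367 - 0.295613×(0.239367 - 0.491834)/(0.295613 - (-0.356527))
       = 0.353810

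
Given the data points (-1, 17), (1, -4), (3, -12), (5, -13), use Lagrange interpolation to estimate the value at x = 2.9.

Lagrange interpolation formula:
P(x) = Σ yᵢ × Lᵢ(x)
where Lᵢ(x) = Π_{j≠i} (x - xⱼ)/(xᵢ - xⱼ)

L_0(2.9) = (2.9 - 1)/(-1 - 1) × (2.9 - 3)/(-1 - 3) × (2.9 - 5)/(-1 - 5) = -0.008313
L_1(2.9) = (2.9 - (-1))/(1 - (-1)) × (2.9 - 3)/(1 - 3) × (2.9 - 5)/(1 - 5) = 0.051188
L_2(2.9) = (2.9 - (-1))/(3 - (-1)) × (2.9 - 1)/(3 - 1) × (2.9 - 5)/(3 - 5) = 0.972562
L_3(2.9) = (2.9 - (-1))/(5 - (-1)) × (2.9 - 1)/(5 - 1) × (2.9 - 3)/(5 - 3) = -0.015438

P(2.9) = 17×L_0(2.9) + (-4)×L_1(2.9) + (-12)×L_2(2.9) + (-13)×L_3(2.9)
P(2.9) = -11.816125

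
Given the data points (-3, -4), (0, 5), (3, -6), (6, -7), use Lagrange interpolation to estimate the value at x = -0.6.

Lagrange interpolation formula:
P(x) = Σ yᵢ × Lᵢ(x)
where Lᵢ(x) = Π_{j≠i} (x - xⱼ)/(xᵢ - xⱼ)

L_0(-0.6) = (-0.6 - 0)/(-3 - 0) × (-0.6 - 3)/(-3 - 3) × (-0.6 - 6)/(-3 - 6) = 0.088000
L_1(-0.6) = (-0.6 - (-3))/(0 - (-3)) × (-0.6 - 3)/(0 - 3) × (-0.6 - 6)/(0 - 6) = 1.056000
L_2(-0.6) = (-0.6 - (-3))/(3 - (-3)) × (-0.6 - 0)/(3 - 0) × (-0.6 - 6)/(3 - 6) = -0.176000
L_3(-0.6) = (-0.6 - (-3))/(6 - (-3)) × (-0.6 - 0)/(6 - 0) × (-0.6 - 3)/(6 - 3) = 0.032000

P(-0.6) = (-4)×L_0(-0.6) + 5×L_1(-0.6) + (-6)×L_2(-0.6) + (-7)×L_3(-0.6)
P(-0.6) = 5.760000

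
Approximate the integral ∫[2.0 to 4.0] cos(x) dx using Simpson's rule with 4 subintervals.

f(x) = cos(x)
a = 2.0, b = 4.0, n = 4
h = (b - a)/n = 0.500000

Simpson's rule: (h/3)[f(x₀) + 4f(x₁) + 2f(x₂) + ... + f(xₙ)]

x_0 = 2.0000, f(x_0) = -0.416147, coefficient = 1
x_1 = 2.5000, f(x_1) = -0.801144, coefficient = 4
x_2 = 3.0000, f(x_2) = -0.989992, coefficient = 2
x_3 = 3.5000, f(x_3) = -0.936457, coefficient = 4
x_4 = 4.0000, f(x_4) = -0.653644, coefficient = 1

I ≈ (0.500000/3) × -10.000177 = -1.666696
Exact value: -1.666100
Error: 0.000596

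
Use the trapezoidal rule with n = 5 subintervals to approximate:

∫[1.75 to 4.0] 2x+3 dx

f(x) = 2x+3
a = 1.75, b = 4.0, n = 5
h = (b - a)/n = 0.450000

Trapezoidal rule: (h/2)[f(x₀) + 2f(x₁) + 2f(x₂) + ... + f(xₙ)]

x_0 = 1.7500, f(x_0) = 6.500000, coefficient = 1
x_1 = 2.2000, f(x_1) = 7.400000, coefficient = 2
x_2 = 2.6500, f(x_2) = 8.300000, coefficient = 2
x_3 = 3.1000, f(x_3) = 9.200000, coefficient = 2
x_4 = 3.5500, f(x_4) = 10.100000, coefficient = 2
x_5 = 4.0000, f(x_5) = 11.000000, coefficient = 1

I ≈ (0.450000/2) × 87.500000 = 19.687500
Exact value: 19.687500
Error: 0.000000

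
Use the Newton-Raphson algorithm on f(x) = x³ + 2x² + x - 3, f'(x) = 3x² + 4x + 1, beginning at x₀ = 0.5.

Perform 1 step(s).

f(x) = x³ + 2x² + x - 3
f'(x) = 3x² + 4x + 1
x₀ = 0.5

Newton-Raphson formula: x_{n+1} = x_n - f(x_n)/f'(x_n)

Iteration 1:
  f(0.500000) = -1.875000
  f'(0.500000) = 3.750000
  x_1 = 0.500000 - (-1.875000)/3.750000 = 1.000000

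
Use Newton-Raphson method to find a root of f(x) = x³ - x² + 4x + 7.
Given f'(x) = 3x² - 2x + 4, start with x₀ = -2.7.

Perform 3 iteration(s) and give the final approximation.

f(x) = x³ - x² + 4x + 7
f'(x) = 3x² - 2x + 4
x₀ = -2.7

Newton-Raphson formula: x_{n+1} = x_n - f(x_n)/f'(x_n)

Iteration 1:
  f(-2.700000) = -30.773000
  f'(-2.700000) = 31.270000
  x_1 = -2.700000 - (-30.773000)/31.270000 = -1.715894
Iteration 2:
  f(-1.715894) = -7.859959
  f'(-1.715894) = 16.264663
  x_2 = -1.715894 - (-7.859959)/16.264663 = -1.232640
Iteration 3:
  f(-1.232640) = -1.322837
  f'(-1.232640) = 11.023485
  x_3 = -1.232640 - (-1.322837)/11.023485 = -1.112638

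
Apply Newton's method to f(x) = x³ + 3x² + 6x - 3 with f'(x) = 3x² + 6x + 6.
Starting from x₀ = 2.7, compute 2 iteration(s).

f(x) = x³ + 3x² + 6x - 3
f'(x) = 3x² + 6x + 6
x₀ = 2.7

Newton-Raphson formula: x_{n+1} = x_n - f(x_n)/f'(x_n)

Iteration 1:
  f(2.700000) = 54.753000
  f'(2.700000) = 44.070000
  x_1 = 2.700000 - 54.753000/44.070000 = 1.457590
Iteration 2:
  f(1.457590) = 15.216000
  f'(1.457590) = 21.119249
  x_2 = 1.457590 - 15.216000/21.119249 = 0.737110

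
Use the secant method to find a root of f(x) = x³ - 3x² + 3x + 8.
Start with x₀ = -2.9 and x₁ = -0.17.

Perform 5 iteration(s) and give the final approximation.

f(x) = x³ - 3x² + 3x + 8
x₀ = -2.9, x₁ = -0.17

Secant formula: x_{n+1} = x_n - f(x_n)(x_n - x_{n-1})/(f(x_n) - f(x_{n-1}))

Iteration 1:
  f(-2.900000) = -50.319000
  f(-0.170000) = 7.398387
  x_2 = -0.170000 - 7.398387×(-0.170000 - (-2.900000))/(7.398387 - (-50.319000))
       = -0.519940
Iteration 2:
  f(-0.170000) = 7.398387
  f(-0.519940) = 5.488611
  x_3 = -0.519940 - 5.488611×(-0.519940 - (-0.170000))/(5.488611 - 7.398387)
       = -1.525650
Iteration 3:
  f(-0.519940) = 5.488611
  f(-1.525650) = -7.110892
  x_4 = -1.525650 - (-7.110892)×(-1.525650 - (-0.519940))/(-7.110892 - 5.488611)
       = -0.958048
Iteration 4:
  f(-1.525650) = -7.110892
  f(-0.958048) = 1.492933
  x_5 = -0.958048 - 1.492933×(-0.958048 - (-1.525650))/(1.492933 - (-7.110892))
       = -1.056539
Iteration 5:
  f(-0.958048) = 1.492933
  f(-1.056539) = 0.302178
  x_6 = -1.056539 - 0.302178×(-1.056539 - (-0.958048))/(0.302178 - 1.492933)
       = -1.081532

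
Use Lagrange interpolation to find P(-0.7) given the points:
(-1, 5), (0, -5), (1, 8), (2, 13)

Lagrange interpolation formula:
P(x) = Σ yᵢ × Lᵢ(x)
where Lᵢ(x) = Π_{j≠i} (x - xⱼ)/(xᵢ - xⱼ)

L_0(-0.7) = (-0.7 - 0)/(-1 - 0) × (-0.7 - 1)/(-1 - 1) × (-0.7 - 2)/(-1 - 2) = 0.535500
L_1(-0.7) = (-0.7 - (-1))/(0 - (-1)) × (-0.7 - 1)/(0 - 1) × (-0.7 - 2)/(0 - 2) = 0.688500
L_2(-0.7) = (-0.7 - (-1))/(1 - (-1)) × (-0.7 - 0)/(1 - 0) × (-0.7 - 2)/(1 - 2) = -0.283500
L_3(-0.7) = (-0.7 - (-1))/(2 - (-1)) × (-0.7 - 0)/(2 - 0) × (-0.7 - 1)/(2 - 1) = 0.059500

P(-0.7) = 5×L_0(-0.7) + (-5)×L_1(-0.7) + 8×L_2(-0.7) + 13×L_3(-0.7)
P(-0.7) = -2.259500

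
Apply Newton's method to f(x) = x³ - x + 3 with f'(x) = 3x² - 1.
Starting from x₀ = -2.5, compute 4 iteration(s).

f(x) = x³ - x + 3
f'(x) = 3x² - 1
x₀ = -2.5

Newton-Raphson formula: x_{n+1} = x_n - f(x_n)/f'(x_n)

Iteration 1:
  f(-2.500000) = -10.125000
  f'(-2.500000) = 17.750000
  x_1 = -2.500000 - (-10.125000)/17.750000 = -1.929577
Iteration 2:
  f(-1.929577) = -2.254759
  f'(-1.929577) = 10.169808
  x_2 = -1.929577 - (-2.254759)/10.169808 = -1.707866
Iteration 3:
  f(-1.707866) = -0.273651
  f'(-1.707866) = 7.750423
  x_3 = -1.707866 - (-0.273651)/7.750423 = -1.672558
Iteration 4:
  f(-1.672558) = -0.006343
  f'(-1.672558) = 7.392356
  x_4 = -1.672558 - (-0.006343)/7.392356 = -1.671700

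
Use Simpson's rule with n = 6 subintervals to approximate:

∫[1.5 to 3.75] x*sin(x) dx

f(x) = x*sin(x)
a = 1.5, b = 3.75, n = 6
h = (b - a)/n = 0.375000

Simpson's rule: (h/3)[f(x₀) + 4f(x₁) + 2f(x₂) + ... + f(xₙ)]

x_0 = 1.5000, f(x_0) = 1.496242, coefficient = 1
x_1 = 1.8750, f(x_1) = 1.788911, coefficient = 4
x_2 = 2.2500, f(x_2) = 1.750665, coefficient = 2
x_3 = 2.6250, f(x_3) = 1.296541, coefficient = 4
x_4 = 3.0000, f(x_4) = 0.423360, coefficient = 2
x_5 = 3.3750, f(x_5) = -0.780617, coefficient = 4
x_6 = 3.7500, f(x_6) = -2.143355, coefficient = 1

I ≈ (0.375000/3) × 12.920277 = 1.615035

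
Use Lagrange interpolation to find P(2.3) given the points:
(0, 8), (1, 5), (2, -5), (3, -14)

Lagrange interpolation formula:
P(x) = Σ yᵢ × Lᵢ(x)
where Lᵢ(x) = Π_{j≠i} (x - xⱼ)/(xᵢ - xⱼ)

L_0(2.3) = (2.3 - 1)/(0 - 1) × (2.3 - 2)/(0 - 2) × (2.3 - 3)/(0 - 3) = 0.045500
L_1(2.3) = (2.3 - 0)/(1 - 0) × (2.3 - 2)/(1 - 2) × (2.3 - 3)/(1 - 3) = -0.241500
L_2(2.3) = (2.3 - 0)/(2 - 0) × (2.3 - 1)/(2 - 1) × (2.3 - 3)/(2 - 3) = 1.046500
L_3(2.3) = (2.3 - 0)/(3 - 0) × (2.3 - 1)/(3 - 1) × (2.3 - 2)/(3 - 2) = 0.149500

P(2.3) = 8×L_0(2.3) + 5×L_1(2.3) + (-5)×L_2(2.3) + (-14)×L_3(2.3)
P(2.3) = -8.169000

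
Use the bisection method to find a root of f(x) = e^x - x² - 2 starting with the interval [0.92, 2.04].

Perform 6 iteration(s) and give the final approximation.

f(x) = e^x - x² - 2
Initial interval: [0.92, 2.04]

Iteration 1:
  c_1 = (0.920000 + 2.040000)/2 = 1.480000
  f(c_1) = f(1.480000) = 0.202546
  f(a) × f(c) < 0, new interval: [0.920000, 1.480000]
Iteration 2:
  c_2 = (0.920000 + 1.480000)/2 = 1.200000
  f(c_2) = f(1.200000) = -0.119883
  f(a) × f(c) ≥ 0, new interval: [1.200000, 1.480000]
Iteration 3:
  c_3 = (1.200000 + 1.480000)/2 = 1.340000
  f(c_3) = f(1.340000) = 0.023444
  f(a) × f(c) < 0, new interval: [1.200000, 1.340000]
Iteration 4:
  c_4 = (1.200000 + 1.340000)/2 = 1.270000
  f(c_4) = f(1.270000) = -0.052047
  f(a) × f(c) ≥ 0, new interval: [1.270000, 1.340000]
Iteration 5:
  c_5 = (1.270000 + 1.340000)/2 = 1.305000
  f(c_5) = f(1.305000) = -0.015336
  f(a) × f(c) ≥ 0, new interval: [1.305000, 1.340000]
Iteration 6:
  c_6 = (1.305000 + 1.340000)/2 = 1.322500
  f(c_6) = f(1.322500) = 0.003785
  f(a) × f(c) < 0, new interval: [1.305000, 1.322500]

After 6 iteration(s), the approximation is c_6 = 1.322500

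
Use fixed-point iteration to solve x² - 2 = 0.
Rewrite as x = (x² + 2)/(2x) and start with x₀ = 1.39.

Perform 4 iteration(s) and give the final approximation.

Equation: x² - 2 = 0
Fixed-point form: x = (x² + 2)/(2x)
x₀ = 1.39

x_1 = g(1.390000) = 1.414424
x_2 = g(1.414424) = 1.414214
x_3 = g(1.414214) = 1.414214
x_4 = g(1.414214) = 1.414214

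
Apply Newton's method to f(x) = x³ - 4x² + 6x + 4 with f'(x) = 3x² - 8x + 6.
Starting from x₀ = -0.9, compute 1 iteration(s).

f(x) = x³ - 4x² + 6x + 4
f'(x) = 3x² - 8x + 6
x₀ = -0.9

Newton-Raphson formula: x_{n+1} = x_n - f(x_n)/f'(x_n)

Iteration 1:
  f(-0.900000) = -5.369000
  f'(-0.900000) = 15.630000
  x_1 = -0.900000 - (-5.369000)/15.630000 = -0.556494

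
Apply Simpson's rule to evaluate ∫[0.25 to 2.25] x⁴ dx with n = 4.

f(x) = x⁴
a = 0.25, b = 2.25, n = 4
h = (b - a)/n = 0.500000

Simpson's rule: (h/3)[f(x₀) + 4f(x₁) + 2f(x₂) + ... + f(xₙ)]

x_0 = 0.2500, f(x_0) = 0.003906, coefficient = 1
x_1 = 0.7500, f(x_1) = 0.316406, coefficient = 4
x_2 = 1.2500, f(x_2) = 2.441406, coefficient = 2
x_3 = 1.7500, f(x_3) = 9.378906, coefficient = 4
x_4 = 2.2500, f(x_4) = 25.628906, coefficient = 1

I ≈ (0.500000/3) × 69.296875 = 11.549479
Exact value: 11.532812
Error: 0.016667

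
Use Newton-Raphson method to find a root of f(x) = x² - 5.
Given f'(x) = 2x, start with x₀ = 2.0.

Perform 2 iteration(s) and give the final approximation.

f(x) = x² - 5
f'(x) = 2x
x₀ = 2.0

Newton-Raphson formula: x_{n+1} = x_n - f(x_n)/f'(x_n)

Iteration 1:
  f(2.000000) = -1.000000
  f'(2.000000) = 4.000000
  x_1 = 2.000000 - (-1.000000)/4.000000 = 2.250000
Iteration 2:
  f(2.250000) = 0.062500
  f'(2.250000) = 4.500000
  x_2 = 2.250000 - 0.062500/4.500000 = 2.236111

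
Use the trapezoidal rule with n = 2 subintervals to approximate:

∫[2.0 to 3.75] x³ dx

f(x) = x³
a = 2.0, b = 3.75, n = 2
h = (b - a)/n = 0.875000

Trapezoidal rule: (h/2)[f(x₀) + 2f(x₁) + 2f(x₂) + ... + f(xₙ)]

x_0 = 2.0000, f(x_0) = 8.000000, coefficient = 1
x_1 = 2.8750, f(x_1) = 23.763672, coefficient = 2
x_2 = 3.7500, f(x_2) = 52.734375, coefficient = 1

I ≈ (0.875000/2) × 108.261719 = 47.364502
Exact value: 45.438477
Error: 1.926025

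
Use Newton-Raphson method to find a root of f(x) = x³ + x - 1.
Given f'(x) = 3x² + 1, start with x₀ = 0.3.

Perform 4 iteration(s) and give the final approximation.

f(x) = x³ + x - 1
f'(x) = 3x² + 1
x₀ = 0.3

Newton-Raphson formula: x_{n+1} = x_n - f(x_n)/f'(x_n)

Iteration 1:
  f(0.300000) = -0.673000
  f'(0.300000) = 1.270000
  x_1 = 0.300000 - (-0.673000)/1.270000 = 0.829921
Iteration 2:
  f(0.829921) = 0.401546
  f'(0.829921) = 3.066308
  x_2 = 0.829921 - 0.401546/3.066308 = 0.698967
Iteration 3:
  f(0.698967) = 0.040451
  f'(0.698967) = 2.465665
  x_3 = 0.698967 - 0.040451/2.465665 = 0.682561
Iteration 4:
  f(0.682561) = 0.000560
  f'(0.682561) = 2.397670
  x_4 = 0.682561 - 0.000560/2.397670 = 0.682328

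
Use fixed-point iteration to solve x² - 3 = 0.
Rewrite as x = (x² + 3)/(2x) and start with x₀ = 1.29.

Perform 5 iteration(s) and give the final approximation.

Equation: x² - 3 = 0
Fixed-point form: x = (x² + 3)/(2x)
x₀ = 1.29

x_1 = g(1.290000) = 1.807791
x_2 = g(1.807791) = 1.733637
x_3 = g(1.733637) = 1.732052
x_4 = g(1.732052) = 1.732051
x_5 = g(1.732051) = 1.732051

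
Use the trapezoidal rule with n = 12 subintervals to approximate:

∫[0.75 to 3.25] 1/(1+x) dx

f(x) = 1/(1+x)
a = 0.75, b = 3.25, n = 12
h = (b - a)/n = 0.208333

Trapezoidal rule: (h/2)[f(x₀) + 2f(x₁) + 2f(x₂) + ... + f(xₙ)]

x_0 = 0.7500, f(x_0) = 0.571429, coefficient = 1
x_1 = 0.9583, f(x_1) = 0.510638, coefficient = 2
x_2 = 1.1667, f(x_2) = 0.461538, coefficient = 2
x_3 = 1.3750, f(x_3) = 0.421053, coefficient = 2
x_4 = 1.5833, f(x_4) = 0.387097, coefficient = 2
x_5 = 1.7917, f(x_5) = 0.358209, coefficient = 2
x_6 = 2.0000, f(x_6) = 0.333333, coefficient = 2
x_7 = 2.2083, f(x_7) = 0.311688, coefficient = 2
x_8 = 2.4167, f(x_8) = 0.292683, coefficient = 2
x_9 = 2.6250, f(x_9) = 0.275862, coefficient = 2
x_10 = 2.8333, f(x_10) = 0.260870, coefficient = 2
x_11 = 3.0417, f(x_11) = 0.247423, coefficient = 2
x_12 = 3.2500, f(x_12) = 0.235294, coefficient = 1

I ≈ (0.208333/2) × 8.527511 = 0.888282
Exact value: 0.887303
Error: 0.000979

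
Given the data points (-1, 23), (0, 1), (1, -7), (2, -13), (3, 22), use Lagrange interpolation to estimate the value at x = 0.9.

Lagrange interpolation formula:
P(x) = Σ yᵢ × Lᵢ(x)
where Lᵢ(x) = Π_{j≠i} (x - xⱼ)/(xᵢ - xⱼ)

L_0(0.9) = (0.9 - 0)/(-1 - 0) × (0.9 - 1)/(-1 - 1) × (0.9 - 2)/(-1 - 2) × (0.9 - 3)/(-1 - 3) = -0.008662
L_1(0.9) = (0.9 - (-1))/(0 - (-1)) × (0.9 - 1)/(0 - 1) × (0.9 - 2)/(0 - 2) × (0.9 - 3)/(0 - 3) = 0.073150
L_2(0.9) = (0.9 - (-1))/(1 - (-1)) × (0.9 - 0)/(1 - 0) × (0.9 - 2)/(1 - 2) × (0.9 - 3)/(1 - 3) = 0.987525
L_3(0.9) = (0.9 - (-1))/(2 - (-1)) × (0.9 - 0)/(2 - 0) × (0.9 - 1)/(2 - 1) × (0.9 - 3)/(2 - 3) = -0.059850
L_4(0.9) = (0.9 - (-1))/(3 - (-1)) × (0.9 - 0)/(3 - 0) × (0.9 - 1)/(3 - 1) × (0.9 - 2)/(3 - 2) = 0.007837

P(0.9) = 23×L_0(0.9) + 1×L_1(0.9) + (-7)×L_2(0.9) + (-13)×L_3(0.9) + 22×L_4(0.9)
P(0.9) = -6.088288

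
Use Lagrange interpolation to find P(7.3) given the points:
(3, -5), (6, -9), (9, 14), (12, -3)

Lagrange interpolation formula:
P(x) = Σ yᵢ × Lᵢ(x)
where Lᵢ(x) = Π_{j≠i} (x - xⱼ)/(xᵢ - xⱼ)

L_0(7.3) = (7.3 - 6)/(3 - 6) × (7.3 - 9)/(3 - 9) × (7.3 - 12)/(3 - 12) = -0.064117
L_1(7.3) = (7.3 - 3)/(6 - 3) × (7.3 - 9)/(6 - 9) × (7.3 - 12)/(6 - 12) = 0.636241
L_2(7.3) = (7.3 - 3)/(9 - 3) × (7.3 - 6)/(9 - 6) × (7.3 - 12)/(9 - 12) = 0.486537
L_3(7.3) = (7.3 - 3)/(12 - 3) × (7.3 - 6)/(12 - 6) × (7.3 - 9)/(12 - 9) = -0.058660

P(7.3) = (-5)×L_0(7.3) + (-9)×L_1(7.3) + 14×L_2(7.3) + (-3)×L_3(7.3)
P(7.3) = 1.581920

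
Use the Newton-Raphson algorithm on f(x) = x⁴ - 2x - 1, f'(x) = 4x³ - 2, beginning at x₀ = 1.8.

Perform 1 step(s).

f(x) = x⁴ - 2x - 1
f'(x) = 4x³ - 2
x₀ = 1.8

Newton-Raphson formula: x_{n+1} = x_n - f(x_n)/f'(x_n)

Iteration 1:
  f(1.800000) = 5.897600
  f'(1.800000) = 21.328000
  x_1 = 1.800000 - 5.897600/21.328000 = 1.523481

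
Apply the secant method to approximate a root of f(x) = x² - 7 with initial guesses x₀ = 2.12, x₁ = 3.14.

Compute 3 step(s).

f(x) = x² - 7
x₀ = 2.12, x₁ = 3.14

Secant formula: x_{n+1} = x_n - f(x_n)(x_n - x_{n-1})/(f(x_n) - f(x_{n-1}))

Iteration 1:
  f(2.120000) = -2.505600
  f(3.140000) = 2.859600
  x_2 = 3.140000 - 2.859600×(3.140000 - 2.120000)/(2.859600 - (-2.505600))
       = 2.596350
Iteration 2:
  f(3.140000) = 2.859600
  f(2.596350) = -0.258968
  x_3 = 2.596350 - (-0.258968)×(2.596350 - 3.140000)/(-0.258968 - 2.859600)
       = 2.641495
Iteration 3:
  f(2.596350) = -0.258968
  f(2.641495) = -0.022505
  x_4 = 2.641495 - (-0.022505)×(2.641495 - 2.596350)/(-0.022505 - (-0.258968))
       = 2.645791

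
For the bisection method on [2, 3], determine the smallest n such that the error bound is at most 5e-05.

We need (b-a)/2^n ≤ 5e-05
(3 - 2)/2^n ≤ 5e-05
1/2^n ≤ 5e-05
2^n ≥ 20000
n ≥ log₂(20000) = 14.29
n ≥ 15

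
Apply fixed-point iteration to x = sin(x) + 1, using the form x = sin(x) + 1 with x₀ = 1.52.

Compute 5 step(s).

Equation: x = sin(x) + 1
Fixed-point form: x = sin(x) + 1
x₀ = 1.52

x_1 = g(1.520000) = 1.998710
x_2 = g(1.998710) = 1.909833
x_3 = g(1.909833) = 1.943075
x_4 = g(1.943075) = 1.931501
x_5 = g(1.931501) = 1.935648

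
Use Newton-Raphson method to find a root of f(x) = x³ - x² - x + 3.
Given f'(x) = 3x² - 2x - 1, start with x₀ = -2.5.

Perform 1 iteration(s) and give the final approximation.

f(x) = x³ - x² - x + 3
f'(x) = 3x² - 2x - 1
x₀ = -2.5

Newton-Raphson formula: x_{n+1} = x_n - f(x_n)/f'(x_n)

Iteration 1:
  f(-2.500000) = -16.375000
  f'(-2.500000) = 22.750000
  x_1 = -2.500000 - (-16.375000)/22.750000 = -1.780220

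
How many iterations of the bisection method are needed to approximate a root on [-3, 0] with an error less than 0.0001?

We need (b-a)/2^n ≤ 0.0001
(0 - (-3))/2^n ≤ 0.0001
3/2^n ≤ 0.0001
2^n ≥ 30000
n ≥ log₂(30000) = 14.87
n ≥ 15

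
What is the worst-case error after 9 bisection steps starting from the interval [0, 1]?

Bisection error bound: |error| ≤ (b-a)/2^n
|error| ≤ (1 - 0)/2^9 = 1/2^9
|error| ≤ 0.0019531250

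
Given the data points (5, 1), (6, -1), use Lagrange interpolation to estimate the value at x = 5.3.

Lagrange interpolation formula:
P(x) = Σ yᵢ × Lᵢ(x)
where Lᵢ(x) = Π_{j≠i} (x - xⱼ)/(xᵢ - xⱼ)

L_0(5.3) = (5.3 - 6)/(5 - 6) = 0.700000
L_1(5.3) = (5.3 - 5)/(6 - 5) = 0.300000

P(5.3) = 1×L_0(5.3) + (-1)×L_1(5.3)
P(5.3) = 0.400000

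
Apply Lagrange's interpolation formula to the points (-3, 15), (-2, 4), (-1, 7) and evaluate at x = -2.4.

Lagrange interpolation formula:
P(x) = Σ yᵢ × Lᵢ(x)
where Lᵢ(x) = Π_{j≠i} (x - xⱼ)/(xᵢ - xⱼ)

L_0(-2.4) = (-2.4 - (-2))/(-3 - (-2)) × (-2.4 - (-1))/(-3 - (-1)) = 0.280000
L_1(-2.4) = (-2.4 - (-3))/(-2 - (-3)) × (-2.4 - (-1))/(-2 - (-1)) = 0.840000
L_2(-2.4) = (-2.4 - (-3))/(-1 - (-3)) × (-2.4 - (-2))/(-1 - (-2)) = -0.120000

P(-2.4) = 15×L_0(-2.4) + 4×L_1(-2.4) + 7×L_2(-2.4)
P(-2.4) = 6.720000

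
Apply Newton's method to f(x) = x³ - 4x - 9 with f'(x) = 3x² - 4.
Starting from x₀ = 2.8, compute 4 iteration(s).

f(x) = x³ - 4x - 9
f'(x) = 3x² - 4
x₀ = 2.8

Newton-Raphson formula: x_{n+1} = x_n - f(x_n)/f'(x_n)

Iteration 1:
  f(2.800000) = 1.752000
  f'(2.800000) = 19.520000
  x_1 = 2.800000 - 1.752000/19.520000 = 2.710246
Iteration 2:
  f(2.710246) = 0.066946
  f'(2.710246) = 18.036299
  x_2 = 2.710246 - 0.066946/18.036299 = 2.706534
Iteration 3:
  f(2.706534) = 0.000112
  f'(2.706534) = 17.975982
  x_3 = 2.706534 - 0.000112/17.975982 = 2.706528
Iteration 4:
  f(2.706528) = 0.000000
  f'(2.706528) = 17.975881
  x_4 = 2.706528 - 0.000000/17.975881 = 2.706528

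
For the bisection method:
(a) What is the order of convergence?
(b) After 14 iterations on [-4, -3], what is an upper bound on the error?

(a) Bisection has linear (order 1) convergence; the error is halved each step.

(b) Error bound = (b-a)/2^n = (-3 - (-4))/2^{14}
    = 1/2^{14}

(a) 1 (linear); (b) error ≤ 6.10e-05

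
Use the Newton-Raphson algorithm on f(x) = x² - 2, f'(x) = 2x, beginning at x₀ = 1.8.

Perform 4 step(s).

f(x) = x² - 2
f'(x) = 2x
x₀ = 1.8

Newton-Raphson formula: x_{n+1} = x_n - f(x_n)/f'(x_n)

Iteration 1:
  f(1.800000) = 1.240000
  f'(1.800000) = 3.600000
  x_1 = 1.800000 - 1.240000/3.600000 = 1.455556
Iteration 2:
  f(1.455556) = 0.118642
  f'(1.455556) = 2.911111
  x_2 = 1.455556 - 0.118642/2.911111 = 1.414801
Iteration 3:
  f(1.414801) = 0.001661
  f'(1.414801) = 2.829601
  x_3 = 1.414801 - 0.001661/2.829601 = 1.414214
Iteration 4:
  f(1.414214) = 0.000000
  f'(1.414214) = 2.828427
  x_4 = 1.414214 - 0.000000/2.828427 = 1.414214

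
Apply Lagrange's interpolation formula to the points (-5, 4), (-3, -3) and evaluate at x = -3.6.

Lagrange interpolation formula:
P(x) = Σ yᵢ × Lᵢ(x)
where Lᵢ(x) = Π_{j≠i} (x - xⱼ)/(xᵢ - xⱼ)

L_0(-3.6) = (-3.6 - (-3))/(-5 - (-3)) = 0.300000
L_1(-3.6) = (-3.6 - (-5))/(-3 - (-5)) = 0.700000

P(-3.6) = 4×L_0(-3.6) + (-3)×L_1(-3.6)
P(-3.6) = -0.900000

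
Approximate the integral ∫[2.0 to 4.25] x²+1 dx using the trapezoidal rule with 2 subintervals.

f(x) = x²+1
a = 2.0, b = 4.25, n = 2
h = (b - a)/n = 1.125000

Trapezoidal rule: (h/2)[f(x₀) + 2f(x₁) + 2f(x₂) + ... + f(xₙ)]

x_0 = 2.0000, f(x_0) = 5.000000, coefficient = 1
x_1 = 3.1250, f(x_1) = 10.765625, coefficient = 2
x_2 = 4.2500, f(x_2) = 19.062500, coefficient = 1

I ≈ (1.125000/2) × 45.593750 = 25.646484
Exact value: 25.171875
Error: 0.474609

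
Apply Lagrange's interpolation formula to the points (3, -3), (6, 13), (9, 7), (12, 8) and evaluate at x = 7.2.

Lagrange interpolation formula:
P(x) = Σ yᵢ × Lᵢ(x)
where Lᵢ(x) = Π_{j≠i} (x - xⱼ)/(xᵢ - xⱼ)

L_0(7.2) = (7.2 - 6)/(3 - 6) × (7.2 - 9)/(3 - 9) × (7.2 - 12)/(3 - 12) = -0.064000
L_1(7.2) = (7.2 - 3)/(6 - 3) × (7.2 - 9)/(6 - 9) × (7.2 - 12)/(6 - 12) = 0.672000
L_2(7.2) = (7.2 - 3)/(9 - 3) × (7.2 - 6)/(9 - 6) × (7.2 - 12)/(9 - 12) = 0.448000
L_3(7.2) = (7.2 - 3)/(12 - 3) × (7.2 - 6)/(12 - 6) × (7.2 - 9)/(12 - 9) = -0.056000

P(7.2) = (-3)×L_0(7.2) + 13×L_1(7.2) + 7×L_2(7.2) + 8×L_3(7.2)
P(7.2) = 11.616000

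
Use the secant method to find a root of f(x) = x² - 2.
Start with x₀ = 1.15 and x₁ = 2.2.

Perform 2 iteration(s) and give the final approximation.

f(x) = x² - 2
x₀ = 1.15, x₁ = 2.2

Secant formula: x_{n+1} = x_n - f(x_n)(x_n - x_{n-1})/(f(x_n) - f(x_{n-1}))

Iteration 1:
  f(1.150000) = -0.677500
  f(2.200000) = 2.840000
  x_2 = 2.200000 - 2.840000×(2.200000 - 1.150000)/(2.840000 - (-0.677500))
       = 1.352239
Iteration 2:
  f(2.200000) = 2.840000
  f(1.352239) = -0.171450
  x_3 = 1.352239 - (-0.171450)×(1.352239 - 2.200000)/(-0.171450 - 2.840000)
       = 1.400504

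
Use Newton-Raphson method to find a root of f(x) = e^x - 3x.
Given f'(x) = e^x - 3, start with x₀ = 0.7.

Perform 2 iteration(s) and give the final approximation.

f(x) = e^x - 3x
f'(x) = e^x - 3
x₀ = 0.7

Newton-Raphson formula: x_{n+1} = x_n - f(x_n)/f'(x_n)

Iteration 1:
  f(0.700000) = -0.086247
  f'(0.700000) = -0.986247
  x_1 = 0.700000 - (-0.086247)/(-0.986247) = 0.612550
Iteration 2:
  f(0.612550) = 0.007480
  f'(0.612550) = -1.154869
  x_2 = 0.612550 - 0.007480/(-1.154869) = 0.619027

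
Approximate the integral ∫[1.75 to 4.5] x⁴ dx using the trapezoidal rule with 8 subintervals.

f(x) = x⁴
a = 1.75, b = 4.5, n = 8
h = (b - a)/n = 0.343750

Trapezoidal rule: (h/2)[f(x₀) + 2f(x₁) + 2f(x₂) + ... + f(xₙ)]

x_0 = 1.7500, f(x_0) = 9.378906, coefficient = 1
x_1 = 2.0938, f(x_1) = 19.217607, coefficient = 2
x_2 = 2.4375, f(x_2) = 35.300308, coefficient = 2
x_3 = 2.7812, f(x_3) = 59.835664, coefficient = 2
x_4 = 3.1250, f(x_4) = 95.367432, coefficient = 2
x_5 = 3.4688, f(x_5) = 144.774476, coefficient = 2
x_6 = 3.8125, f(x_6) = 211.270767, coefficient = 2
x_7 = 4.1562, f(x_7) = 298.405381, coefficient = 2
x_8 = 4.5000, f(x_8) = 410.062500, coefficient = 1

I ≈ (0.343750/2) × 2147.784676 = 369.150491
Exact value: 365.773633
Error: 3.376858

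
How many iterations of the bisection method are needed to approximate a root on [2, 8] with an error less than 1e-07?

We need (b-a)/2^n ≤ 1e-07
(8 - 2)/2^n ≤ 1e-07
6/2^n ≤ 1e-07
2^n ≥ 60000000
n ≥ log₂(60000000) = 25.84
n ≥ 26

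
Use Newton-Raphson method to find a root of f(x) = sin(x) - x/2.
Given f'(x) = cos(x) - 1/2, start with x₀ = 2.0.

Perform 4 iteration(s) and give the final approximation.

f(x) = sin(x) - x/2
f'(x) = cos(x) - 1/2
x₀ = 2.0

Newton-Raphson formula: x_{n+1} = x_n - f(x_n)/f'(x_n)

Iteration 1:
  f(2.000000) = -0.090703
  f'(2.000000) = -0.916147
  x_1 = 2.000000 - (-0.090703)/(-0.916147) = 1.900996
Iteration 2:
  f(1.900996) = -0.004520
  f'(1.900996) = -0.824232
  x_2 = 1.900996 - (-0.004520)/(-0.824232) = 1.895512
Iteration 3:
  f(1.895512) = -0.000014
  f'(1.895512) = -0.819039
  x_3 = 1.895512 - (-0.000014)/(-0.819039) = 1.895494
Iteration 4:
  f(1.895494) = 0.000000
  f'(1.895494) = -0.819023
  x_4 = 1.895494 - 0.000000/(-0.819023) = 1.895494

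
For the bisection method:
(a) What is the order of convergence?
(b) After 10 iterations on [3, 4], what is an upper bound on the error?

(a) Bisection has linear (order 1) convergence; the error is halved each step.

(b) Error bound = (b-a)/2^n = (4 - 3)/2^{10}
    = 1/2^{10}

(a) 1 (linear); (b) error ≤ 9.77e-04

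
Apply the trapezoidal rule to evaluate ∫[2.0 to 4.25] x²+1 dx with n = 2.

f(x) = x²+1
a = 2.0, b = 4.25, n = 2
h = (b - a)/n = 1.125000

Trapezoidal rule: (h/2)[f(x₀) + 2f(x₁) + 2f(x₂) + ... + f(xₙ)]

x_0 = 2.0000, f(x_0) = 5.000000, coefficient = 1
x_1 = 3.1250, f(x_1) = 10.765625, coefficient = 2
x_2 = 4.2500, f(x_2) = 19.062500, coefficient = 1

I ≈ (1.125000/2) × 45.593750 = 25.646484
Exact value: 25.171875
Error: 0.474609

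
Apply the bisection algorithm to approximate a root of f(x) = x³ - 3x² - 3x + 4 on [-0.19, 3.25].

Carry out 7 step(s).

f(x) = x³ - 3x² - 3x + 4
Initial interval: [-0.19, 3.25]

Iteration 1:
  c_1 = (-0.190000 + 3.250000)/2 = 1.530000
  f(c_1) = f(1.530000) = -4.031123
  f(a) × f(c) < 0, new interval: [-0.190000, 1.530000]
Iteration 2:
  c_2 = (-0.190000 + 1.530000)/2 = 0.670000
  f(c_2) = f(0.670000) = 0.944063
  f(a) × f(c) ≥ 0, new interval: [0.670000, 1.530000]
Iteration 3:
  c_3 = (0.670000 + 1.530000)/2 = 1.100000
  f(c_3) = f(1.100000) = -1.599000
  f(a) × f(c) < 0, new interval: [0.670000, 1.100000]
Iteration 4:
  c_4 = (0.670000 + 1.100000)/2 = 0.885000
  f(c_4) = f(0.885000) = -0.311521
  f(a) × f(c) < 0, new interval: [0.670000, 0.885000]
Iteration 5:
  c_5 = (0.670000 + 0.885000)/2 = 0.777500
  f(c_5) = f(0.777500) = 0.323985
  f(a) × f(c) ≥ 0, new interval: [0.777500, 0.885000]
Iteration 6:
  c_6 = (0.777500 + 0.885000)/2 = 0.831250
  f(c_6) = f(0.831250) = 0.007695
  f(a) × f(c) ≥ 0, new interval: [0.831250, 0.885000]
Iteration 7:
  c_7 = (0.831250 + 0.885000)/2 = 0.858125
  f(c_7) = f(0.858125) = -0.151606
  f(a) × f(c) < 0, new interval: [0.831250, 0.858125]

After 7 iteration(s), the approximation is c_7 = 0.858125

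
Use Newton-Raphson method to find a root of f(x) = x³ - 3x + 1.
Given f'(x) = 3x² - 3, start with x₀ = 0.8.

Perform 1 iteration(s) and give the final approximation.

f(x) = x³ - 3x + 1
f'(x) = 3x² - 3
x₀ = 0.8

Newton-Raphson formula: x_{n+1} = x_n - f(x_n)/f'(x_n)

Iteration 1:
  f(0.800000) = -0.888000
  f'(0.800000) = -1.080000
  x_1 = 0.800000 - (-0.888000)/(-1.080000) = -0.022222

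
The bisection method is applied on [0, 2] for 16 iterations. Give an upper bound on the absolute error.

Bisection error bound: |error| ≤ (b-a)/2^n
|error| ≤ (2 - 0)/2^16 = 2/2^16
|error| ≤ 0.0000305176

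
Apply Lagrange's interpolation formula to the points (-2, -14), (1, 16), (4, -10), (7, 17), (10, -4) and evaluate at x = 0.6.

Lagrange interpolation formula:
P(x) = Σ yᵢ × Lᵢ(x)
where Lᵢ(x) = Π_{j≠i} (x - xⱼ)/(xᵢ - xⱼ)

L_0(0.6) = (0.6 - 1)/(-2 - 1) × (0.6 - 4)/(-2 - 4) × (0.6 - 7)/(-2 - 7) × (0.6 - 10)/(-2 - 10) = 0.042087
L_1(0.6) = (0.6 - (-2))/(1 - (-2)) × (0.6 - 4)/(1 - 4) × (0.6 - 7)/(1 - 7) × (0.6 - 10)/(1 - 10) = 1.094268
L_2(0.6) = (0.6 - (-2))/(4 - (-2)) × (0.6 - 1)/(4 - 1) × (0.6 - 7)/(4 - 7) × (0.6 - 10)/(4 - 10) = -0.193106
L_3(0.6) = (0.6 - (-2))/(7 - (-2)) × (0.6 - 1)/(7 - 1) × (0.6 - 4)/(7 - 4) × (0.6 - 10)/(7 - 10) = 0.068392
L_4(0.6) = (0.6 - (-2))/(10 - (-2)) × (0.6 - 1)/(10 - 1) × (0.6 - 4)/(10 - 4) × (0.6 - 7)/(10 - 7) = -0.011641

P(0.6) = (-14)×L_0(0.6) + 16×L_1(0.6) + (-10)×L_2(0.6) + 17×L_3(0.6) + (-4)×L_4(0.6)
P(0.6) = 20.059358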